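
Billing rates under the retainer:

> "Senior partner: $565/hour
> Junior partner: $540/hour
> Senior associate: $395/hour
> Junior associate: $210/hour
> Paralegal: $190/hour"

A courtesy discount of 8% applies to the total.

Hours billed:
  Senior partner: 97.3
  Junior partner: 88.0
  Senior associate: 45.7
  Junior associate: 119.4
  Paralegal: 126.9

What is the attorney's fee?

$156,152.52

Senior partner: 97.3 × $565 = $54,974.50
Junior partner: 88.0 × $540 = $47,520.00
Senior associate: 45.7 × $395 = $18,051.50
Junior associate: 119.4 × $210 = $25,074.00
Paralegal: 126.9 × $190 = $24,111.00
Subtotal: $169,731.00
Less 8% discount: −$13,578.48
Total: $169,731.00 − $13,578.48 = $156,152.52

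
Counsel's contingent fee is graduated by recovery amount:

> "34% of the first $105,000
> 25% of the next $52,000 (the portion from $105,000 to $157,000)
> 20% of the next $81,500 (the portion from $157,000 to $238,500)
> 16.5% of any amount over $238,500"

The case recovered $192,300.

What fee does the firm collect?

First $105,000 at 34% = $35,700.00
Next $52,000 at 25% = $13,000.00
Remaining $35,300 at 20% = $7,060.00
Fee: $35,700.00 + $13,000.00 + $7,060.00 = $55,760.00

$55,760.00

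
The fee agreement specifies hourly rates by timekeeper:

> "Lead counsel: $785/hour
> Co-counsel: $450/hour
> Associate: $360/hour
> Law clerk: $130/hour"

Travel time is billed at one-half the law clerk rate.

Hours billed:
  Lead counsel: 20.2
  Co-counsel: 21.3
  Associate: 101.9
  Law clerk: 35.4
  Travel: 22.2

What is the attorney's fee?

Lead counsel: 20.2 × $785 = $15,857.00
Co-counsel: 21.3 × $450 = $9,585.00
Associate: 101.9 × $360 = $36,684.00
Law clerk: 35.4 × $130 = $4,602.00
Subtotal: $15,857.00 + $9,585.00 + $36,684.00 + $4,602.00 = $66,728.00
Travel: 22.2 × ($130 ÷ 2) = 22.2 × $65.00 = $1,443.00
Total: $66,728.00 + $1,443.00 = $68,171.00

$68,171.00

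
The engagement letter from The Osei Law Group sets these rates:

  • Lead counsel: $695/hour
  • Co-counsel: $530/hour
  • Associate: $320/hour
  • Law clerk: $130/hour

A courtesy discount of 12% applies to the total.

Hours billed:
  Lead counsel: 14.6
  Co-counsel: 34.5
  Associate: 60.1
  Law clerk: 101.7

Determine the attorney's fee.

Lead counsel: 14.6 × $695 = $10,147.00
Co-counsel: 34.5 × $530 = $18,285.00
Associate: 60.1 × $320 = $19,232.00
Law clerk: 101.7 × $130 = $13,221.00
Subtotal: $60,885.00
Less 12% discount: −$7,306.20
Total: $60,885.00 − $7,306.20 = $53,578.80

$53,578.80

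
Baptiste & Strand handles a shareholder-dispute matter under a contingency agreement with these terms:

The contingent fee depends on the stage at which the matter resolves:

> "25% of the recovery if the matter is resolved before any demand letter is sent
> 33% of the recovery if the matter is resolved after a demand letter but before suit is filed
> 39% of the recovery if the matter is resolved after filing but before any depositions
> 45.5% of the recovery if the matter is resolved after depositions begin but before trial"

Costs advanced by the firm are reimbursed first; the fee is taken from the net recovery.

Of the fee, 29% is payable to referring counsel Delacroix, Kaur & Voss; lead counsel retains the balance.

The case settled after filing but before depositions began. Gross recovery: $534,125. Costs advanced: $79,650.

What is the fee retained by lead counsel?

$125,844.13

Fee base (net of costs): $534,125 − $79,650 = $454,475
The matter settled after filing but before depositions began, so the 39% rate applies.
$454,475 × 39% = $177,245.25
Referral share: 29% of $177,245.25 = $51,401.12; lead counsel retains $177,245.25 − $51,401.12 = $125,844.13.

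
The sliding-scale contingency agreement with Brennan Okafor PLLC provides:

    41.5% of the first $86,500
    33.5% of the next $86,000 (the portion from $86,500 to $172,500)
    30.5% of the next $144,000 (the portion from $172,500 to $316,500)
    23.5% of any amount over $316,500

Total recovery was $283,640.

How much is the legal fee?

First $86,500 at 41.5% = $35,897.50
Next $86,000 at 33.5% = $28,810.00
Remaining $111,140 at 30.5% = $33,897.70
Fee: $35,897.50 + $28,810.00 + $33,897.70 = $98,605.20

$98,605.20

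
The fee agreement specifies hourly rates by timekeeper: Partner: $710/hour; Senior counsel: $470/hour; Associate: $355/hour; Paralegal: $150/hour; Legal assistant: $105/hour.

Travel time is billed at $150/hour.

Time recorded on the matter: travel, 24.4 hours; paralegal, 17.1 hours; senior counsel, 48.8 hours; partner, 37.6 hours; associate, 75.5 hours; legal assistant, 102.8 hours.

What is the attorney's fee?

$93,453.50

Partner: 37.6 × $710 = $26,696.00
Senior counsel: 48.8 × $470 = $22,936.00
Associate: 75.5 × $355 = $26,802.50
Paralegal: 17.1 × $150 = $2,565.00
Legal assistant: 102.8 × $105 = $10,794.00
Subtotal: $26,696.00 + $22,936.00 + $26,802.50 + $2,565.00 + $10,794.00 = $89,793.50
Travel: 24.4 × $150 = $3,660.00
Total: $89,793.50 + $3,660.00 = $93,453.50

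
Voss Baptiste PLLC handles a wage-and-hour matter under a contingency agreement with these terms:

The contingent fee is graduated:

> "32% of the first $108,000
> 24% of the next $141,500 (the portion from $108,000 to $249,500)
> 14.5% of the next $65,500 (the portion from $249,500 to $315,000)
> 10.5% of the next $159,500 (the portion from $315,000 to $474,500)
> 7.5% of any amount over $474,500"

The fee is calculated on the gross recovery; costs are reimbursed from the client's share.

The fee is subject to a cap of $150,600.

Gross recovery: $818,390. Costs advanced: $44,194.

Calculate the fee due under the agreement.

Fee base is the gross recovery, $818,390; costs are reimbursed separately.
First $108,000 at 32% = $34,560.00
Next $141,500 at 24% = $33,960.00
Next $65,500 at 14.5% = $9,497.50
Next $159,500 at 10.5% = $16,747.50
Remaining $343,890 at 7.5% = $25,791.75
Fee: $34,560.00 + $33,960.00 + $9,497.50 + $16,747.50 + $25,791.75 = $120,556.75
$120,556.75 is under the $150,600 cap.

$120,556.75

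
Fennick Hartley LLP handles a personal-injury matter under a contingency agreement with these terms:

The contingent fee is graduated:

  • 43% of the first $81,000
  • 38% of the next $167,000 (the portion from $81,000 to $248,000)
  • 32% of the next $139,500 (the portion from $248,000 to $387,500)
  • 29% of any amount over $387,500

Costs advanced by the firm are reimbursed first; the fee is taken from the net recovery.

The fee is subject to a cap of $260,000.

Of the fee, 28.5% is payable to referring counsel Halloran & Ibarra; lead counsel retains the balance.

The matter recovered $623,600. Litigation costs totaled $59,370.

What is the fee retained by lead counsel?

Fee base (net of costs): $623,600 − $59,370 = $564,230
First $81,000 at 43% = $34,830.00
Next $167,000 at 38% = $63,460.00
Next $139,500 at 32% = $44,640.00
Remaining $176,730 at 29% = $51,251.70
Fee: $34,830.00 + $63,460.00 + $44,640.00 + $51,251.70 = $194,181.70
$194,181.70 is under the $260,000 cap.
Referral share: 28.5% of $194,181.70 = $55,341.78; lead counsel retains $194,181.70 − $55,341.78 = $138,839.92.

$138,839.92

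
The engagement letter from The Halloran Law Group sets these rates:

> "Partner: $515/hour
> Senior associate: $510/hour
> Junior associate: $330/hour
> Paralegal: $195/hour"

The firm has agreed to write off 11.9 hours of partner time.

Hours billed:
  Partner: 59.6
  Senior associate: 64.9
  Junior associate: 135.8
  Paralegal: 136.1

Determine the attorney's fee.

$129,018.00

Partner: 59.6 × $515 = $30,694.00
Senior associate: 64.9 × $510 = $33,099.00
Junior associate: 135.8 × $330 = $44,814.00
Paralegal: 136.1 × $195 = $26,539.50
Subtotal: $135,146.50
Write-off: 11.9 × $515 = $6,128.50
Total: $135,146.50 − $6,128.50 = $129,018.00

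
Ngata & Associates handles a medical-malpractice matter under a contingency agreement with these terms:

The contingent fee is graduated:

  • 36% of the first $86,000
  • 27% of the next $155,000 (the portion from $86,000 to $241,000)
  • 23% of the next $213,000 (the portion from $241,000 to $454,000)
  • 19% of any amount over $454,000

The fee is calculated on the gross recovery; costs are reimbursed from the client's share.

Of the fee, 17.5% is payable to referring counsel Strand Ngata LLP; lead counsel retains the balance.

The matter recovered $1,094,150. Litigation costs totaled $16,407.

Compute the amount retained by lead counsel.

$200,828.51

Fee base is the gross recovery, $1,094,150; costs are reimbursed separately.
First $86,000 at 36% = $30,960.00
Next $155,000 at 27% = $41,850.00
Next $213,000 at 23% = $48,990.00
Remaining $640,150 at 19% = $121,628.50
Fee: $30,960.00 + $41,850.00 + $48,990.00 + $121,628.50 = $243,428.50
Referral share: 17.5% of $243,428.50 = $42,599.99; lead counsel retains $243,428.50 − $42,599.99 = $200,828.51.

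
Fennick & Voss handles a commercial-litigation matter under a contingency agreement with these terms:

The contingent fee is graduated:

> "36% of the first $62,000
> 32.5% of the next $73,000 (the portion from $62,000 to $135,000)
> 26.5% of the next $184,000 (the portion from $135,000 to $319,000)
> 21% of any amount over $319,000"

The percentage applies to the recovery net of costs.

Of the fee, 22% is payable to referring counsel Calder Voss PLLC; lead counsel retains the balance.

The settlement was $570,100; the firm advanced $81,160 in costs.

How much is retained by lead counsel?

Fee base (net of costs): $570,100 − $81,160 = $488,940
First $62,000 at 36% = $22,320.00
Next $73,000 at 32.5% = $23,725.00
Next $184,000 at 26.5% = $48,760.00
Remaining $169,940 at 21% = $35,687.40
Fee: $22,320.00 + $23,725.00 + $48,760.00 + $35,687.40 = $130,492.40
Referral share: 22% of $130,492.40 = $28,708.33; lead counsel retains $130,492.40 − $28,708.33 = $101,784.07.

$101,784.07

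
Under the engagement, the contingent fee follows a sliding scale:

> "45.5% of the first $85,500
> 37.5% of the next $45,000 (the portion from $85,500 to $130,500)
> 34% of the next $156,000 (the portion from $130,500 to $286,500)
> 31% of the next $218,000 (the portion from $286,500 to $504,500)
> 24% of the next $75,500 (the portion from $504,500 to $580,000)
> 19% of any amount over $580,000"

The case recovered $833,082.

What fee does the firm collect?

First $85,500 at 45.5% = $38,902.50
Next $45,000 at 37.5% = $16,875.00
Next $156,000 at 34% = $53,040.00
Next $218,000 at 31% = $67,580.00
Next $75,500 at 24% = $18,120.00
Remaining $253,082 at 19% = $48,085.58
Fee: $38,902.50 + $16,875.00 + $53,040.00 + $67,580.00 + $18,120.00 + $48,085.58 = $242,603.08

$242,603.08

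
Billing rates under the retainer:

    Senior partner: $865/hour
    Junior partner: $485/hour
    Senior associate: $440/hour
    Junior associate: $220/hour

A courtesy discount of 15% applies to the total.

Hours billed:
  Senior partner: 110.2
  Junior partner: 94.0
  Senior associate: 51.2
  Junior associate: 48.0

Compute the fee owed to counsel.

Senior partner: 110.2 × $865 = $95,323.00
Junior partner: 94.0 × $485 = $45,590.00
Senior associate: 51.2 × $440 = $22,528.00
Junior associate: 48.0 × $220 = $10,560.00
Subtotal: $174,001.00
Less 15% discount: −$26,100.15
Total: $174,001.00 − $26,100.15 = $147,900.85

$147,900.85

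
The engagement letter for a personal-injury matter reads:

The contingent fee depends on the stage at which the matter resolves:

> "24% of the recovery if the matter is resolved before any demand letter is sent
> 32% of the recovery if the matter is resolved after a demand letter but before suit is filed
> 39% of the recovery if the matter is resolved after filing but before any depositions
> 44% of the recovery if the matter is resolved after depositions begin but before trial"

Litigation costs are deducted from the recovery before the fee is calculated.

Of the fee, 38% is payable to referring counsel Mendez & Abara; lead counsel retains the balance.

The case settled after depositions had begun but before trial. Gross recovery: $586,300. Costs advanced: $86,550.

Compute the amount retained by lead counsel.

$136,331.80

Fee base (net of costs): $586,300 − $86,550 = $499,750
The matter settled after depositions had begun but before trial, so the 44% rate applies.
$499,750 × 44% = $219,890.00
Referral share: 38% of $219,890.00 = $83,558.20; lead counsel retains $219,890.00 − $83,558.20 = $136,331.80.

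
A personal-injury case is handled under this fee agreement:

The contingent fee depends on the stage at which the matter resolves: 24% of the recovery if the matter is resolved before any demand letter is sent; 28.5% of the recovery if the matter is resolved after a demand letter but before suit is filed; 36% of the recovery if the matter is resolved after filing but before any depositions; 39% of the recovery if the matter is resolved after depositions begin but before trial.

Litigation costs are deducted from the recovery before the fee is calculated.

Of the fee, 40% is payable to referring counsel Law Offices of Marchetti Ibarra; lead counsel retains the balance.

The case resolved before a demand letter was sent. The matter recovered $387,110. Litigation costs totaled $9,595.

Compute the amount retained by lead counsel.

Fee base (net of costs): $387,110 − $9,595 = $377,515
The matter resolved before a demand letter was sent, so the 24% rate applies.
$377,515 × 24% = $90,603.60
Referral share: 40% of $90,603.60 = $36,241.44; lead counsel retains $90,603.60 − $36,241.44 = $54,362.16.

$54,362.16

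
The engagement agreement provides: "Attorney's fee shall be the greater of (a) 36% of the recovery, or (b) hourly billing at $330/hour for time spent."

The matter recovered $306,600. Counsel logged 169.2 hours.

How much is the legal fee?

(a) 36% of $306,600 = $110,376.00
(b) 169.2 × $330 = $55,836.00
The greater is (a): $110,376.00.

$110,376.00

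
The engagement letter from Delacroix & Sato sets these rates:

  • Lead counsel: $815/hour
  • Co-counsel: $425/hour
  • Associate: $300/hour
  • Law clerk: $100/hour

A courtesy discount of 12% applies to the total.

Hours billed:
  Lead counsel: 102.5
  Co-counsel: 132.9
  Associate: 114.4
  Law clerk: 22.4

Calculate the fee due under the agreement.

$155,390.40

Lead counsel: 102.5 × $815 = $83,537.50
Co-counsel: 132.9 × $425 = $56,482.50
Associate: 114.4 × $300 = $34,320.00
Law clerk: 22.4 × $100 = $2,240.00
Subtotal: $176,580.00
Less 12% discount: −$21,189.60
Total: $176,580.00 − $21,189.60 = $155,390.40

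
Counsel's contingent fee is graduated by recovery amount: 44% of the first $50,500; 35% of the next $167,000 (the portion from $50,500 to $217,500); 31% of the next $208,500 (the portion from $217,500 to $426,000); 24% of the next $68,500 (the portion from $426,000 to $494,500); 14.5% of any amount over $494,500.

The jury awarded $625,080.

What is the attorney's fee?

First $50,500 at 44% = $22,220.00
Next $167,000 at 35% = $58,450.00
Next $208,500 at 31% = $64,635.00
Next $68,500 at 24% = $16,440.00
Remaining $130,580 at 14.5% = $18,934.10
Fee: $22,220.00 + $58,450.00 + $64,635.00 + $16,440.00 + $18,934.10 = $180,679.10

$180,679.10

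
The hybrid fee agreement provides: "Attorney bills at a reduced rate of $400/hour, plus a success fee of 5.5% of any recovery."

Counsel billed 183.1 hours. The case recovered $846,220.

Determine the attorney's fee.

Hourly: 183.1 × $400 = $73,240.00
Success fee: 5.5% of $846,220 = $46,542.10
Total: $73,240.00 + $46,542.10 = $119,782.10

$119,782.10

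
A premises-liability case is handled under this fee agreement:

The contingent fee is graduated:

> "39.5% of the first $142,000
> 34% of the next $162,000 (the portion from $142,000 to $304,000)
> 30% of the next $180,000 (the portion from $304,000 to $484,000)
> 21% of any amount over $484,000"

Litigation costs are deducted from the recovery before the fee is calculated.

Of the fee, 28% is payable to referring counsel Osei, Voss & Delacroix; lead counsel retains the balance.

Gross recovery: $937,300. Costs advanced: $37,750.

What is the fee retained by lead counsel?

$181,753.56

Fee base (net of costs): $937,300 − $37,750 = $899,550
First $142,000 at 39.5% = $56,090.00
Next $162,000 at 34% = $55,080.00
Next $180,000 at 30% = $54,000.00
Remaining $415,550 at 21% = $87,265.50
Fee: $56,090.00 + $55,080.00 + $54,000.00 + $87,265.50 = $252,435.50
Referral share: 28% of $252,435.50 = $70,681.94; lead counsel retains $252,435.50 − $70,681.94 = $181,753.56.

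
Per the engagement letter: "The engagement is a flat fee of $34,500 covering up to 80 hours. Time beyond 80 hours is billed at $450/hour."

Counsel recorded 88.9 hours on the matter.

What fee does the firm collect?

Flat fee: $34,500.00
Excess hours: 88.9 − 80 = 8.9
Overrun: 8.9 × $450 = $4,005.00
Total: $34,500.00 + $4,005.00 = $38,505.00

$38,505.00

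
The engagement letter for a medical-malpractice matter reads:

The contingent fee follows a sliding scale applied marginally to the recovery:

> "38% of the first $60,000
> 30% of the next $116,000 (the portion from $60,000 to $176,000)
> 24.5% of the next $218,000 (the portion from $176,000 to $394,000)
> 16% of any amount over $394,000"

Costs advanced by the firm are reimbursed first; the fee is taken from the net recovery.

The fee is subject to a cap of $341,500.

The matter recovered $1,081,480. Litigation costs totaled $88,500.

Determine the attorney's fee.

$206,846.80

Fee base (net of costs): $1,081,480 − $88,500 = $992,980
First $60,000 at 38% = $22,800.00
Next $116,000 at 30% = $34,800.00
Next $218,000 at 24.5% = $53,410.00
Remaining $598,980 at 16% = $95,836.80
Fee: $22,800.00 + $34,800.00 + $53,410.00 + $95,836.80 = $206,846.80
$206,846.80 is under the $341,500 cap.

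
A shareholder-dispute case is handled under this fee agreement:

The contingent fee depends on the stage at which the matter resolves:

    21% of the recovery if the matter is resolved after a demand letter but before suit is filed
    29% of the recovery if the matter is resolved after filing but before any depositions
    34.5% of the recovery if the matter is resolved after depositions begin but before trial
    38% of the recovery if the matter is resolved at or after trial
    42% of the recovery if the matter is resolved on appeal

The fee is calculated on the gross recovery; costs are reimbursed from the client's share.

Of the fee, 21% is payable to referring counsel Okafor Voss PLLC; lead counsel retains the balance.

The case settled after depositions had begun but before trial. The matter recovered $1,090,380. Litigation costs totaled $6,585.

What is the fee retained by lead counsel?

$297,183.07

Fee base is the gross recovery, $1,090,380; costs are reimbursed separately.
The matter settled after depositions had begun but before trial, so the 34.5% rate applies.
$1,090,380 × 34.5% = $376,181.10
Referral share: 21% of $376,181.10 = $78,998.03; lead counsel retains $376,181.10 − $78,998.03 = $297,183.07.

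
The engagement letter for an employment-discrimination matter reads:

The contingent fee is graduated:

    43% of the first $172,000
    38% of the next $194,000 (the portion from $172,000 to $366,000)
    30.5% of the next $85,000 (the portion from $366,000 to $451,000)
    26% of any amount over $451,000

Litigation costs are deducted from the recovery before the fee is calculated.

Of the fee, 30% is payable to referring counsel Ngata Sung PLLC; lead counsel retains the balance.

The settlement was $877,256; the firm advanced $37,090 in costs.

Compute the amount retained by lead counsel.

Fee base (net of costs): $877,256 − $37,090 = $840,166
First $172,000 at 43% = $73,960.00
Next $194,000 at 38% = $73,720.00
Next $85,000 at 30.5% = $25,925.00
Remaining $389,166 at 26% = $101,183.16
Fee: $73,960.00 + $73,720.00 + $25,925.00 + $101,183.16 = $274,788.16
Referral share: 30% of $274,788.16 = $82,436.45; lead counsel retains $274,788.16 − $82,436.45 = $192,351.71.

$192,351.71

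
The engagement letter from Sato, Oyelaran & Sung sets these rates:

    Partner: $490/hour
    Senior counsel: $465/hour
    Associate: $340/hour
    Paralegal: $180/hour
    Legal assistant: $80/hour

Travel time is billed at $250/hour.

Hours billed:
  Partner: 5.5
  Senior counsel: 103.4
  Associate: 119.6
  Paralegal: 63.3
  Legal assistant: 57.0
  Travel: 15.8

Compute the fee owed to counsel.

Partner: 5.5 × $490 = $2,695.00
Senior counsel: 103.4 × $465 = $48,081.00
Associate: 119.6 × $340 = $40,664.00
Paralegal: 63.3 × $180 = $11,394.00
Legal assistant: 57.0 × $80 = $4,560.00
Subtotal: $2,695.00 + $48,081.00 + $40,664.00 + $11,394.00 + $4,560.00 = $107,394.00
Travel: 15.8 × $250 = $3,950.00
Total: $107,394.00 + $3,950.00 = $111,344.00

$111,344.00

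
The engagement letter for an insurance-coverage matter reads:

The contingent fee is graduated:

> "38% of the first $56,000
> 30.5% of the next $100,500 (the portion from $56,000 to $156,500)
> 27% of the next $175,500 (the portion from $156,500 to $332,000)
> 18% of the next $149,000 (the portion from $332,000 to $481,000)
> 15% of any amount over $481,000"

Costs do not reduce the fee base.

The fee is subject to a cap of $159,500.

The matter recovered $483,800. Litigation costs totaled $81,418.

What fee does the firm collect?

$126,557.50

Fee base is the gross recovery, $483,800; costs are reimbursed separately.
First $56,000 at 38% = $21,280.00
Next $100,500 at 30.5% = $30,652.50
Next $175,500 at 27% = $47,385.00
Next $149,000 at 18% = $26,820.00
Remaining $2,800 at 15% = $420.00
Fee: $21,280.00 + $30,652.50 + $47,385.00 + $26,820.00 + $420.00 = $126,557.50
$126,557.50 is under the $159,500 cap.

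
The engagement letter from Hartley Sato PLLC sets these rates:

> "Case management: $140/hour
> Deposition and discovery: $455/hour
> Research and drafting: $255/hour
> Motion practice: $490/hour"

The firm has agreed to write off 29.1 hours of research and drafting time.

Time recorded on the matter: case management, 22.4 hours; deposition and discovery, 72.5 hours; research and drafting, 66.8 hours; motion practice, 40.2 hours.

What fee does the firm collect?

Case management: 22.4 × $140 = $3,136.00
Deposition and discovery: 72.5 × $455 = $32,987.50
Research and drafting: 66.8 × $255 = $17,034.00
Motion practice: 40.2 × $490 = $19,698.00
Subtotal: $72,855.50
Write-off: 29.1 × $255 = $7,420.50
Total: $72,855.50 − $7,420.50 = $65,435.00

$65,435.00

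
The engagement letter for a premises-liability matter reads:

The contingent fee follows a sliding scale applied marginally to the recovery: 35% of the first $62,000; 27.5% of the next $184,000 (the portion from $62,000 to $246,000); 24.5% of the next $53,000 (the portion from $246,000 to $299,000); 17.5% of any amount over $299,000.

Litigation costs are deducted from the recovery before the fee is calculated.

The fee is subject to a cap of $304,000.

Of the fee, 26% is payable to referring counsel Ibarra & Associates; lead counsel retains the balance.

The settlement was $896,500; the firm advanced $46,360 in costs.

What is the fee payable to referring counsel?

$47,250.97

Fee base (net of costs): $896,500 − $46,360 = $850,140
First $62,000 at 35% = $21,700.00
Next $184,000 at 27.5% = $50,600.00
Next $53,000 at 24.5% = $12,985.00
Remaining $551,140 at 17.5% = $96,449.50
Fee: $21,700.00 + $50,600.00 + $12,985.00 + $96,449.50 = $181,734.50
$181,734.50 is under the $304,000 cap.
Referral share: 26% of $181,734.50 = $47,250.97; lead counsel retains $181,734.50 − $47,250.97 = $134,483.53.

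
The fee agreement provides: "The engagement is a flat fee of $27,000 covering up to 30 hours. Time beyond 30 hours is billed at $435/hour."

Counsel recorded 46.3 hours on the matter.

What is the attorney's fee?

$34,090.50

Flat fee: $27,000.00
Excess hours: 46.3 − 30 = 16.3
Overrun: 16.3 × $435 = $7,090.50
Total: $27,000.00 + $7,090.50 = $34,090.50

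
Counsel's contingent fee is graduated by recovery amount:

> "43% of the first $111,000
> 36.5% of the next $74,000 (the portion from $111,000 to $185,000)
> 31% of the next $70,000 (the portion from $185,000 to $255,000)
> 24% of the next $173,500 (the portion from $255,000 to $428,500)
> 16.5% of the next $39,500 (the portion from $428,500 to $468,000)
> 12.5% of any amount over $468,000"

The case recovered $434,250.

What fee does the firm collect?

$139,028.75

First $111,000 at 43% = $47,730.00
Next $74,000 at 36.5% = $27,010.00
Next $70,000 at 31% = $21,700.00
Next $173,500 at 24% = $41,640.00
Remaining $5,750 at 16.5% = $948.75
Fee: $47,730.00 + $27,010.00 + $21,700.00 + $41,640.00 + $948.75 = $139,028.75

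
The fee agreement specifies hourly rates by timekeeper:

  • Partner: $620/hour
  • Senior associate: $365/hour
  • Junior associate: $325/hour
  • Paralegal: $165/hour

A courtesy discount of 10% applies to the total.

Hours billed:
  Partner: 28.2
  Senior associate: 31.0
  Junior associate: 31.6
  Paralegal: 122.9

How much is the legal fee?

$53,412.75

Partner: 28.2 × $620 = $17,484.00
Senior associate: 31.0 × $365 = $11,315.00
Junior associate: 31.6 × $325 = $10,270.00
Paralegal: 122.9 × $165 = $20,278.50
Subtotal: $59,347.50
Less 10% discount: −$5,934.75
Total: $59,347.50 − $5,934.75 = $53,412.75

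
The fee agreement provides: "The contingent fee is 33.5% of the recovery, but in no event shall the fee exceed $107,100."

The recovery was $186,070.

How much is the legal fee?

33.5% of $186,070 = $62,333.45
That is under the $107,100 cap.

$62,333.45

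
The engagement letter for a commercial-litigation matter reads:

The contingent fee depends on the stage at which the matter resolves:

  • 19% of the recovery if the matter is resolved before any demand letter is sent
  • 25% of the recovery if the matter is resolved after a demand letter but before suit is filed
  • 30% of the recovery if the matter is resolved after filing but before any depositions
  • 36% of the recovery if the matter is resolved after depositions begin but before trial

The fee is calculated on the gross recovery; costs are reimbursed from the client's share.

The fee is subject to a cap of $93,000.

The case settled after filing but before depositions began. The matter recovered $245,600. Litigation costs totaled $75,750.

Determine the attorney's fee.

$73,680.00

Fee base is the gross recovery, $245,600; costs are reimbursed separately.
The matter settled after filing but before depositions began, so the 30% rate applies.
$245,600 × 30% = $73,680.00
$73,680.00 is under the $93,000 cap.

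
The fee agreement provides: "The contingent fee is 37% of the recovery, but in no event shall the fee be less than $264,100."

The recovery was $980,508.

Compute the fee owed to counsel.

$362,787.96

37% of $980,508 = $362,787.96
That exceeds the $264,100 minimum.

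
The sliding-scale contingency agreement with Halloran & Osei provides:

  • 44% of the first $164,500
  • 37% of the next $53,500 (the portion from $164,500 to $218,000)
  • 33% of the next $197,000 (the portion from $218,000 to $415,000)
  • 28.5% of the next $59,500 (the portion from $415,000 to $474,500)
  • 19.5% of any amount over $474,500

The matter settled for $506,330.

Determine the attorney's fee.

$180,349.35

First $164,500 at 44% = $72,380.00
Next $53,500 at 37% = $19,795.00
Next $197,000 at 33% = $65,010.00
Next $59,500 at 28.5% = $16,957.50
Remaining $31,830 at 19.5% = $6,206.85
Fee: $72,380.00 + $19,795.00 + $65,010.00 + $16,957.50 + $6,206.85 = $180,349.35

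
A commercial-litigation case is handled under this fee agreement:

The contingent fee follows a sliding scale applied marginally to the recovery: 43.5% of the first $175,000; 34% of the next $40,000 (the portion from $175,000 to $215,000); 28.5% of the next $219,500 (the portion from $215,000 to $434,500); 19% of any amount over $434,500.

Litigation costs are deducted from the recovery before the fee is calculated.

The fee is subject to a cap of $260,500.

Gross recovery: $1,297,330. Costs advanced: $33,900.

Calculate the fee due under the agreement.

$260,500.00

Fee base (net of costs): $1,297,330 − $33,900 = $1,263,430
First $175,000 at 43.5% = $76,125.00
Next $40,000 at 34% = $13,600.00
Next $219,500 at 28.5% = $62,557.50
Remaining $828,930 at 19% = $157,496.70
Fee: $76,125.00 + $13,600.00 + $62,557.50 + $157,496.70 = $309,779.20
$309,779.20 exceeds the $260,500 cap, so the fee is capped at $260,500.00.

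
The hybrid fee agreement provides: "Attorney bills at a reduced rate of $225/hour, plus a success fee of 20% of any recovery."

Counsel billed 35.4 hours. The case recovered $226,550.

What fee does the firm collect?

$53,275.00

Hourly: 35.4 × $225 = $7,965.00
Success fee: 20% of $226,550 = $45,310.00
Total: $7,965.00 + $45,310.00 = $53,275.00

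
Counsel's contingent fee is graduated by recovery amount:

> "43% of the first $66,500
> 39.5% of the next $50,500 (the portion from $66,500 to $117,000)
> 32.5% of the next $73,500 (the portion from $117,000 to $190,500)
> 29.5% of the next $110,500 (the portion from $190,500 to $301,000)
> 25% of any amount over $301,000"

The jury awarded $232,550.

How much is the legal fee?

First $66,500 at 43% = $28,595.00
Next $50,500 at 39.5% = $19,947.50
Next $73,500 at 32.5% = $23,887.50
Remaining $42,050 at 29.5% = $12,404.75
Fee: $28,595.00 + $19,947.50 + $23,887.50 + $12,404.75 = $84,834.75

$84,834.75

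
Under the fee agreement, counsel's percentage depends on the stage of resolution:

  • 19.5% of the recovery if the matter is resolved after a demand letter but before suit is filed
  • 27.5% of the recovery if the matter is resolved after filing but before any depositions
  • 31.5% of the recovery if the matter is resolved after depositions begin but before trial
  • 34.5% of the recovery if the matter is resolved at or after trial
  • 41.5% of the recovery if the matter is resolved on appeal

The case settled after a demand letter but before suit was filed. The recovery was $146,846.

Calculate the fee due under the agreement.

The matter settled after a demand letter but before suit was filed, so the 19.5% rate applies.
$146,846 × 19.5% = $28,634.97

$28,634.97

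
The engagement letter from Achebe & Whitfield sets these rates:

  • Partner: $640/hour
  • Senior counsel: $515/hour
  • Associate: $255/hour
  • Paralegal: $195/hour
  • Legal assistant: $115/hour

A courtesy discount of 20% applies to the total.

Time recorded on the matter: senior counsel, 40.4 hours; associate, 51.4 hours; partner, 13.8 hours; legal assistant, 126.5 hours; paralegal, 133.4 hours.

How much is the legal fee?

$66,644.40

Partner: 13.8 × $640 = $8,832.00
Senior counsel: 40.4 × $515 = $20,806.00
Associate: 51.4 × $255 = $13,107.00
Paralegal: 133.4 × $195 = $26,013.00
Legal assistant: 126.5 × $115 = $14,547.50
Subtotal: $83,305.50
Less 20% discount: −$16,661.10
Total: $83,305.50 − $16,661.10 = $66,644.40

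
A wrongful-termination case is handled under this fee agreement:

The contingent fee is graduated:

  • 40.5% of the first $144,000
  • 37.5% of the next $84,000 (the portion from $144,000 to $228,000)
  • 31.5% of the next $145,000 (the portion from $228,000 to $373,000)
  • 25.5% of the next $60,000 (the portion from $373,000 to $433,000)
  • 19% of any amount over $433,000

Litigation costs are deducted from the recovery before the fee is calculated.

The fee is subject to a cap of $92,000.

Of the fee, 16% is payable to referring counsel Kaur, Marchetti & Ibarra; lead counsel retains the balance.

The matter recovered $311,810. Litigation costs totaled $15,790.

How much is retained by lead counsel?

Fee base (net of costs): $311,810 − $15,790 = $296,020
First $144,000 at 40.5% = $58,320.00
Next $84,000 at 37.5% = $31,500.00
Remaining $68,020 at 31.5% = $21,426.30
Fee: $58,320.00 + $31,500.00 + $21,426.30 = $111,246.30
$111,246.30 exceeds the $92,000 cap, so the fee is capped at $92,000.00.
Referral share: 16% of $92,000.00 = $14,720.00; lead counsel retains $92,000.00 − $14,720.00 = $77,280.00.

$77,280.00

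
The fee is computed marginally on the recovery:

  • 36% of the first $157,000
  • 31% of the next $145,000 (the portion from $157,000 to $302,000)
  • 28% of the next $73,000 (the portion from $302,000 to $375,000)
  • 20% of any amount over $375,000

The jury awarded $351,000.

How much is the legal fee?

First $157,000 at 36% = $56,520.00
Next $145,000 at 31% = $44,950.00
Remaining $49,000 at 28% = $13,720.00
Fee: $56,520.00 + $44,950.00 + $13,720.00 = $115,190.00

$115,190.00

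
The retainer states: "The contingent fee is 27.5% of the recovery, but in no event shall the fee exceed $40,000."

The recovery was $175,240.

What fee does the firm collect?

27.5% of $175,240 = $48,191.00
That exceeds the $40,000 cap, so the fee is capped at $40,000.

$40,000.00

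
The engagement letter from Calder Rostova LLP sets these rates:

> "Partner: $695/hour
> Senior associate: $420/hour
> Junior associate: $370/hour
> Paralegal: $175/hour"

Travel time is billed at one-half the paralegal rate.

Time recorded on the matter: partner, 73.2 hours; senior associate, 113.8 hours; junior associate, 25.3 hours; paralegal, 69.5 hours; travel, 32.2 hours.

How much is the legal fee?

$123,011.00

Partner: 73.2 × $695 = $50,874.00
Senior associate: 113.8 × $420 = $47,796.00
Junior associate: 25.3 × $370 = $9,361.00
Paralegal: 69.5 × $175 = $12,162.50
Subtotal: $50,874.00 + $47,796.00 + $9,361.00 + $12,162.50 = $120,193.50
Travel: 32.2 × ($175 ÷ 2) = 32.2 × $87.50 = $2,817.50
Total: $120,193.50 + $2,817.50 = $123,011.00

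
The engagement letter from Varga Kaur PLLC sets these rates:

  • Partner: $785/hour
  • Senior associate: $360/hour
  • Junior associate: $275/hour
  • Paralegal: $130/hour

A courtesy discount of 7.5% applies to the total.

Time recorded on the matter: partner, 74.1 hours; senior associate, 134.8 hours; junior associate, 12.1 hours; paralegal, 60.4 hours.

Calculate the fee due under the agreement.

$109,035.30

Partner: 74.1 × $785 = $58,168.50
Senior associate: 134.8 × $360 = $48,528.00
Junior associate: 12.1 × $275 = $3,327.50
Paralegal: 60.4 × $130 = $7,852.00
Subtotal: $117,876.00
Less 7.5% discount: −$8,840.70
Total: $117,876.00 − $8,840.70 = $109,035.30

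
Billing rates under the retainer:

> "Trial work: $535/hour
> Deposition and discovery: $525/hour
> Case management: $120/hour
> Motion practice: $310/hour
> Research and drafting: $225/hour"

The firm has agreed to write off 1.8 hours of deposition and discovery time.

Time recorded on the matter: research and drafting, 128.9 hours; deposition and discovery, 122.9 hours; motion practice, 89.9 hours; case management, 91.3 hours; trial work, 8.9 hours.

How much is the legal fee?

$136,166.50

Trial work: 8.9 × $535 = $4,761.50
Deposition and discovery: 122.9 × $525 = $64,522.50
Case management: 91.3 × $120 = $10,956.00
Motion practice: 89.9 × $310 = $27,869.00
Research and drafting: 128.9 × $225 = $29,002.50
Subtotal: $137,111.50
Write-off: 1.8 × $525 = $945.00
Total: $137,111.50 − $945.00 = $136,166.50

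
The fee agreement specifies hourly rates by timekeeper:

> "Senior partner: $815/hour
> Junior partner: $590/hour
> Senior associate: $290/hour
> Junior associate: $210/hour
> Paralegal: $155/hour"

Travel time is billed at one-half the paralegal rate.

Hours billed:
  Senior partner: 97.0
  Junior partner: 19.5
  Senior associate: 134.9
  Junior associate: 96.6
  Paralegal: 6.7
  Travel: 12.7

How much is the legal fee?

$151,989.75

Senior partner: 97.0 × $815 = $79,055.00
Junior partner: 19.5 × $590 = $11,505.00
Senior associate: 134.9 × $290 = $39,121.00
Junior associate: 96.6 × $210 = $20,286.00
Paralegal: 6.7 × $155 = $1,038.50
Subtotal: $79,055.00 + $11,505.00 + $39,121.00 + $20,286.00 + $1,038.50 = $151,005.50
Travel: 12.7 × ($155 ÷ 2) = 12.7 × $77.50 = $984.25
Total: $151,005.50 + $984.25 = $151,989.75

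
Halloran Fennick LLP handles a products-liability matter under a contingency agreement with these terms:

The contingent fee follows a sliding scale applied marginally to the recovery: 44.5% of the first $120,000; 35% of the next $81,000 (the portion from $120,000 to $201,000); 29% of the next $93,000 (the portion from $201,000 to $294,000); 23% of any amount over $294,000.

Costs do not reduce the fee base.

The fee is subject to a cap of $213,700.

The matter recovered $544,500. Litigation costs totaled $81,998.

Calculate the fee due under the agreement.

Fee base is the gross recovery, $544,500; costs are reimbursed separately.
First $120,000 at 44.5% = $53,400.00
Next $81,000 at 35% = $28,350.00
Next $93,000 at 29% = $26,970.00
Remaining $250,500 at 23% = $57,615.00
Fee: $53,400.00 + $28,350.00 + $26,970.00 + $57,615.00 = $166,335.00
$166,335.00 is under the $213,700 cap.

$166,335.00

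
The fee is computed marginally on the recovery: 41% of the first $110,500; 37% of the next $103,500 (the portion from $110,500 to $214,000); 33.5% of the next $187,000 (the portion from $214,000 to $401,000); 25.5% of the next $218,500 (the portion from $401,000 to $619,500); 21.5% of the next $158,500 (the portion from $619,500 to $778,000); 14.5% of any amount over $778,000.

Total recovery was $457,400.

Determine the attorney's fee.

First $110,500 at 41% = $45,305.00
Next $103,500 at 37% = $38,295.00
Next $187,000 at 33.5% = $62,645.00
Remaining $56,400 at 25.5% = $14,382.00
Fee: $45,305.00 + $38,295.00 + $62,645.00 + $14,382.00 = $160,627.00

$160,627.00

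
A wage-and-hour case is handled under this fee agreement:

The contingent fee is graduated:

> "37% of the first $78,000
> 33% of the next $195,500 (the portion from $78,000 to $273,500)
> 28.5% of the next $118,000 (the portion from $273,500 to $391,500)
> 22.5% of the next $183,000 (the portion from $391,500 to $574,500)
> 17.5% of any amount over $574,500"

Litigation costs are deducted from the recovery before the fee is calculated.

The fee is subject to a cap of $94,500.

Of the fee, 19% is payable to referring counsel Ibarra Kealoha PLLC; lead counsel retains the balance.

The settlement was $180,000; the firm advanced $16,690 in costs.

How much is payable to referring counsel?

Fee base (net of costs): $180,000 − $16,690 = $163,310
First $78,000 at 37% = $28,860.00
Remaining $85,310 at 33% = $28,152.30
Fee: $28,860.00 + $28,152.30 = $57,012.30
$57,012.30 is under the $94,500 cap.
Referral share: 19% of $57,012.30 = $10,832.34; lead counsel retains $57,012.30 − $10,832.34 = $46,179.96.

$10,832.34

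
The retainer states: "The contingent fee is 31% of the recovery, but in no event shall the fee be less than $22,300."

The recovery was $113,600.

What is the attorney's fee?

$35,216.00

31% of $113,600 = $35,216.00
That exceeds the $22,300 minimum.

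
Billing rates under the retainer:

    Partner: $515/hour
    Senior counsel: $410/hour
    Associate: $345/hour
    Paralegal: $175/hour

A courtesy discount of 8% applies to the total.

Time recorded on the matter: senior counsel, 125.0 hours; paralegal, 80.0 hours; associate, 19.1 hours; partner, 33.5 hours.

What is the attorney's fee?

Partner: 33.5 × $515 = $17,252.50
Senior counsel: 125.0 × $410 = $51,250.00
Associate: 19.1 × $345 = $6,589.50
Paralegal: 80.0 × $175 = $14,000.00
Subtotal: $89,092.00
Less 8% discount: −$7,127.36
Total: $89,092.00 − $7,127.36 = $81,964.64

$81,964.64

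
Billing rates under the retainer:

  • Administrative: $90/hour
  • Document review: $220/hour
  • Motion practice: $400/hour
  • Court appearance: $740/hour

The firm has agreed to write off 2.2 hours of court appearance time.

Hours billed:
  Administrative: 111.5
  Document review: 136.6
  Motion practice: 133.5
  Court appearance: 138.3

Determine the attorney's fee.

Administrative: 111.5 × $90 = $10,035.00
Document review: 136.6 × $220 = $30,052.00
Motion practice: 133.5 × $400 = $53,400.00
Court appearance: 138.3 × $740 = $102,342.00
Subtotal: $195,829.00
Write-off: 2.2 × $740 = $1,628.00
Total: $195,829.00 − $1,628.00 = $194,201.00

$194,201.00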